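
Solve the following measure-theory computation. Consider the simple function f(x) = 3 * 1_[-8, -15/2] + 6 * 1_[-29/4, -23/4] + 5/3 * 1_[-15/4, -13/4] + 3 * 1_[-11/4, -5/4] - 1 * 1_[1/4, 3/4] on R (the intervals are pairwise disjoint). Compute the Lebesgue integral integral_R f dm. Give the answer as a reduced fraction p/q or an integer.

For a simple function f = sum_i c_i * 1_{A_i} with disjoint A_i,
  integral f dm = sum_i c_i * m(A_i).
Lengths of the A_i:
  m(A_1) = -15/2 - (-8) = 1/2.
  m(A_2) = -23/4 - (-29/4) = 3/2.
  m(A_3) = -13/4 - (-15/4) = 1/2.
  m(A_4) = -5/4 - (-11/4) = 3/2.
  m(A_5) = 3/4 - 1/4 = 1/2.
Contributions c_i * m(A_i):
  (3) * (1/2) = 3/2.
  (6) * (3/2) = 9.
  (5/3) * (1/2) = 5/6.
  (3) * (3/2) = 9/2.
  (-1) * (1/2) = -1/2.
Total: 3/2 + 9 + 5/6 + 9/2 - 1/2 = 46/3.

46/3


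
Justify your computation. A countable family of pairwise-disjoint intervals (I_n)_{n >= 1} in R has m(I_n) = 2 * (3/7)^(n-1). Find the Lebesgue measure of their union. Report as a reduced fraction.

By countable additivity of the Lebesgue measure on pairwise disjoint measurable sets,
  m(union_{n >= 1} I_n) = sum_{n >= 1} m(I_n) = sum_{n >= 1} a * r^(n-1),
  with a = 2 and r = 3/7.
Since 0 < r = 3/7 < 1, the geometric series converges:
  sum_{n >= 1} a * r^(n-1) = a / (1 - r).
  = 2 / (1 - 3/7)
  = 2 / (4/7)
  = 7/2.

7/2


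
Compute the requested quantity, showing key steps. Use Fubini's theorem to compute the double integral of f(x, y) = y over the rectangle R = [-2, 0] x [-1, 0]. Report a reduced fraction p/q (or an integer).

f(x, y) is a tensor product of a function of x and a function of y, and both factors are bounded continuous (hence Lebesgue integrable) on the rectangle, so Fubini's theorem applies:
  integral_R f d(m x m) = (integral_a1^b1 1 dx) * (integral_a2^b2 y dy).
Inner integral in x: integral_{-2}^{0} 1 dx = (0^1 - (-2)^1)/1
  = 2.
Inner integral in y: integral_{-1}^{0} y dy = (0^2 - (-1)^2)/2
  = -1/2.
Product: (2) * (-1/2) = -1.

-1


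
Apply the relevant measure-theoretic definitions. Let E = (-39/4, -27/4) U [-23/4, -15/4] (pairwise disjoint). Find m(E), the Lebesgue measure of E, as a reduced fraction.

For pairwise disjoint intervals, m(union_i I_i) = sum_i m(I_i),
and m is invariant under swapping open/closed endpoints (single points have measure 0).
So m(E) = sum_i (b_i - a_i).
  I_1 has length -27/4 - (-39/4) = 3.
  I_2 has length -15/4 - (-23/4) = 2.
Summing:
  m(E) = 3 + 2 = 5.

5


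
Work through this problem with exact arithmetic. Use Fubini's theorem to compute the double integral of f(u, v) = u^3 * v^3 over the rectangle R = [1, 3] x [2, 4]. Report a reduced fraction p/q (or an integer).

f(u, v) is a tensor product of a function of u and a function of v, and both factors are bounded continuous (hence Lebesgue integrable) on the rectangle, so Fubini's theorem applies:
  integral_R f d(m x m) = (integral_a1^b1 u^3 du) * (integral_a2^b2 v^3 dv).
Inner integral in u: integral_{1}^{3} u^3 du = (3^4 - 1^4)/4
  = 20.
Inner integral in v: integral_{2}^{4} v^3 dv = (4^4 - 2^4)/4
  = 60.
Product: (20) * (60) = 1200.

1200


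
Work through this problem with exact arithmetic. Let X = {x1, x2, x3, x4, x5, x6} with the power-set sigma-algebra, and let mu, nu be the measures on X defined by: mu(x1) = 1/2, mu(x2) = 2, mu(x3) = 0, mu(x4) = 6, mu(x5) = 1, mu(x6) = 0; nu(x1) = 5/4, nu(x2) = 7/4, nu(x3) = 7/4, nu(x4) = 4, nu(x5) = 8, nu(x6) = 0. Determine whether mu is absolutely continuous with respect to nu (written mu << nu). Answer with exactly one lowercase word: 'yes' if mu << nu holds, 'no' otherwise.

mu << nu means: every nu-null measurable set is also mu-null; equivalently, for every atom x, if nu({x}) = 0 then mu({x}) = 0.
Checking each atom:
  x1: nu = 5/4 > 0 -> no constraint.
  x2: nu = 7/4 > 0 -> no constraint.
  x3: nu = 7/4 > 0 -> no constraint.
  x4: nu = 4 > 0 -> no constraint.
  x5: nu = 8 > 0 -> no constraint.
  x6: nu = 0, mu = 0 -> consistent with mu << nu.
No atom violates the condition. Therefore mu << nu.

yes


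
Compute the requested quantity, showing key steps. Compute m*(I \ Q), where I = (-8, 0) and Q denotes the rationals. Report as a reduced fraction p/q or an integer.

The interval I = (-8, 0) has m(I) = 0 - (-8) = 8 (endpoints are measure-zero, so open/closed/half-open agree). Write I = (I cap Q) u (I \ Q). The rationals in I are countable, so m*(I cap Q) = 0 (cover each rational by intervals whose total length is arbitrarily small). By countable subadditivity m*(I) <= m*(I cap Q) + m*(I \ Q), hence m*(I \ Q) >= m(I) = 8. The reverse inequality m*(I \ Q) <= m*(I) = 8 is trivial since (I \ Q) is a subset of I. Therefore m*(I \ Q) = 8.

8


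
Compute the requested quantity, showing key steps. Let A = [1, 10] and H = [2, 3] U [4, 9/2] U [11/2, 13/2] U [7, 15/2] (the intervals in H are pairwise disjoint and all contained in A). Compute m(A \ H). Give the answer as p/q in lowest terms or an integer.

The ambient interval has length m(A) = 10 - 1 = 9.
Since the holes are disjoint and sit inside A, by finite additivity
  m(H) = sum_i (b_i - a_i), and m(A \ H) = m(A) - m(H).
Computing the hole measures:
  m(H_1) = 3 - 2 = 1.
  m(H_2) = 9/2 - 4 = 1/2.
  m(H_3) = 13/2 - 11/2 = 1.
  m(H_4) = 15/2 - 7 = 1/2.
Summed: m(H) = 1 + 1/2 + 1 + 1/2 = 3.
So m(A \ H) = 9 - 3 = 6.

6


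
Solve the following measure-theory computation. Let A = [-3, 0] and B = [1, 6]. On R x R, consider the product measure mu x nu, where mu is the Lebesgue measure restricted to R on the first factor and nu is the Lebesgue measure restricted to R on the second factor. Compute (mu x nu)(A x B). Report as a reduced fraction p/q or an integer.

For a measurable rectangle A x B, the product measure satisfies
  (mu x nu)(A x B) = mu(A) * nu(B).
  mu(A) = 3.
  nu(B) = 5.
  (mu x nu)(A x B) = 3 * 5 = 15.

15


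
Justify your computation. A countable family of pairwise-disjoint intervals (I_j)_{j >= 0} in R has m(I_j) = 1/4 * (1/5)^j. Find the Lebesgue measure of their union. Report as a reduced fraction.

By countable additivity of the Lebesgue measure on pairwise disjoint measurable sets,
  m(union_{j >= 0} I_j) = sum_{j >= 0} m(I_j) = sum_{j >= 0} a * r^j,
  with a = 1/4 and r = 1/5.
Since 0 < r = 1/5 < 1, the geometric series converges:
  sum_{j >= 0} a * r^j = a / (1 - r).
  = 1/4 / (1 - 1/5)
  = 1/4 / (4/5)
  = 5/16.

5/16


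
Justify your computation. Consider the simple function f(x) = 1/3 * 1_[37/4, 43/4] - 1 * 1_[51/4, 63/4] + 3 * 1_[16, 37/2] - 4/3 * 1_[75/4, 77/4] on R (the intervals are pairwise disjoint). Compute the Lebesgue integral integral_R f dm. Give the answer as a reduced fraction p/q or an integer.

For a simple function f = sum_i c_i * 1_{A_i} with disjoint A_i,
  integral f dm = sum_i c_i * m(A_i).
Lengths of the A_i:
  m(A_1) = 43/4 - 37/4 = 3/2.
  m(A_2) = 63/4 - 51/4 = 3.
  m(A_3) = 37/2 - 16 = 5/2.
  m(A_4) = 77/4 - 75/4 = 1/2.
Contributions c_i * m(A_i):
  (1/3) * (3/2) = 1/2.
  (-1) * (3) = -3.
  (3) * (5/2) = 15/2.
  (-4/3) * (1/2) = -2/3.
Total: 1/2 - 3 + 15/2 - 2/3 = 13/3.

13/3


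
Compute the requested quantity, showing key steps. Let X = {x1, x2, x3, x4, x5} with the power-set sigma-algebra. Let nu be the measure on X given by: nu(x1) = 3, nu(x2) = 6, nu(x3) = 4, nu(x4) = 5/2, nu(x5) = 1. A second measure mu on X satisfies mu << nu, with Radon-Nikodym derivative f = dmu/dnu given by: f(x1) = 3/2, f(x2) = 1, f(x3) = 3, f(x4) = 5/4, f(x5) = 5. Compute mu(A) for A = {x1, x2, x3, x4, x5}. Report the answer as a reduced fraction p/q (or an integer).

By the defining property of the Radon-Nikodym derivative, for every measurable set A,
  mu(A) = integral_A f dnu.
Since nu is a discrete measure concentrated on the atoms of X, the integral over A reduces to the sum
  mu(A) = sum_{x in A} f(x) * nu({x}).
Computing each term:
  x1: f(x1) * nu(x1) = 3/2 * 3 = 9/2.
  x2: f(x2) * nu(x2) = 1 * 6 = 6.
  x3: f(x3) * nu(x3) = 3 * 4 = 12.
  x4: f(x4) * nu(x4) = 5/4 * 5/2 = 25/8.
  x5: f(x5) * nu(x5) = 5 * 1 = 5.
Summing: mu(A) = 9/2 + 6 + 12 + 25/8 + 5 = 245/8.

245/8


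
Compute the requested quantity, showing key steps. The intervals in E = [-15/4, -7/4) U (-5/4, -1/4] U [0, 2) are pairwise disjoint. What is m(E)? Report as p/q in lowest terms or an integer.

For pairwise disjoint intervals, m(union_i I_i) = sum_i m(I_i),
and m is invariant under swapping open/closed endpoints (single points have measure 0).
So m(E) = sum_i (b_i - a_i).
  I_1 has length -7/4 - (-15/4) = 2.
  I_2 has length -1/4 - (-5/4) = 1.
  I_3 has length 2 - 0 = 2.
Summing:
  m(E) = 2 + 1 + 2 = 5.

5


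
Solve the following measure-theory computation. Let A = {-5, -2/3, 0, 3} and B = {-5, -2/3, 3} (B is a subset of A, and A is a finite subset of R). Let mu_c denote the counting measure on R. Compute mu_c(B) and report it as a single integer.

Counting measure assigns mu_c(E) = |E| (number of elements) when E is finite.
B has 3 element(s), so mu_c(B) = 3.

3


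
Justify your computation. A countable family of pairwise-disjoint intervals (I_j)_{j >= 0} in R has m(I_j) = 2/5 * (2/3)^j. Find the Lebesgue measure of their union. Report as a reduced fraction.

By countable additivity of the Lebesgue measure on pairwise disjoint measurable sets,
  m(union_{j >= 0} I_j) = sum_{j >= 0} m(I_j) = sum_{j >= 0} a * r^j,
  with a = 2/5 and r = 2/3.
Since 0 < r = 2/3 < 1, the geometric series converges:
  sum_{j >= 0} a * r^j = a / (1 - r).
  = 2/5 / (1 - 2/3)
  = 2/5 / (1/3)
  = 6/5.

6/5


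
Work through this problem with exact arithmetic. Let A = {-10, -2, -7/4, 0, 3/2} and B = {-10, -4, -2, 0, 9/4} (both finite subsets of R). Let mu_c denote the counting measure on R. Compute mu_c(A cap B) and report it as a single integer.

Counting measure on a finite set equals cardinality. mu_c(A cap B) = |A cap B| (elements appearing in both).
Enumerating the elements of A that also lie in B gives 3 element(s).
So mu_c(A cap B) = 3.

3


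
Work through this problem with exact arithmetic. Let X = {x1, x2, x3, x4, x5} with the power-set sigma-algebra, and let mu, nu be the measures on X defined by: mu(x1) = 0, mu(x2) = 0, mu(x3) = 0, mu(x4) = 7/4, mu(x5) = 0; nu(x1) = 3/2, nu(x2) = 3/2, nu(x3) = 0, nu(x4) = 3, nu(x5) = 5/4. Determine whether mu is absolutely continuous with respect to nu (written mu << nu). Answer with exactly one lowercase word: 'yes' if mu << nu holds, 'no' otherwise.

mu << nu means: every nu-null measurable set is also mu-null; equivalently, for every atom x, if nu({x}) = 0 then mu({x}) = 0.
Checking each atom:
  x1: nu = 3/2 > 0 -> no constraint.
  x2: nu = 3/2 > 0 -> no constraint.
  x3: nu = 0, mu = 0 -> consistent with mu << nu.
  x4: nu = 3 > 0 -> no constraint.
  x5: nu = 5/4 > 0 -> no constraint.
No atom violates the condition. Therefore mu << nu.

yes


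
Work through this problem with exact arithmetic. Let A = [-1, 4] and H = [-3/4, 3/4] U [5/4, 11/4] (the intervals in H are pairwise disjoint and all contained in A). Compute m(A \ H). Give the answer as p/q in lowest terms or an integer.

The ambient interval has length m(A) = 4 - (-1) = 5.
Since the holes are disjoint and sit inside A, by finite additivity
  m(H) = sum_i (b_i - a_i), and m(A \ H) = m(A) - m(H).
Computing the hole measures:
  m(H_1) = 3/4 - (-3/4) = 3/2.
  m(H_2) = 11/4 - 5/4 = 3/2.
Summed: m(H) = 3/2 + 3/2 = 3.
So m(A \ H) = 5 - 3 = 2.

2


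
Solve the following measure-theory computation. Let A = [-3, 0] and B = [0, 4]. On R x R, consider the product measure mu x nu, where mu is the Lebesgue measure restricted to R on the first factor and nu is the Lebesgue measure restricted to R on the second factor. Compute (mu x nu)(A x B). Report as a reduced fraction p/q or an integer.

For a measurable rectangle A x B, the product measure satisfies
  (mu x nu)(A x B) = mu(A) * nu(B).
  mu(A) = 3.
  nu(B) = 4.
  (mu x nu)(A x B) = 3 * 4 = 12.

12


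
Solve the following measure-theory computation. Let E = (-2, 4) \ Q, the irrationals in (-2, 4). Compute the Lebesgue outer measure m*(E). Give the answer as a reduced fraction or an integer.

The interval I = (-2, 4) has m(I) = 4 - (-2) = 6 (endpoints are measure-zero, so open/closed/half-open agree). Write I = (I cap Q) u (I \ Q). The rationals in I are countable, so m*(I cap Q) = 0 (cover each rational by intervals whose total length is arbitrarily small). By countable subadditivity m*(I) <= m*(I cap Q) + m*(I \ Q), hence m*(I \ Q) >= m(I) = 6. The reverse inequality m*(I \ Q) <= m*(I) = 6 is trivial since (I \ Q) is a subset of I. Therefore m*(I \ Q) = 6.

6


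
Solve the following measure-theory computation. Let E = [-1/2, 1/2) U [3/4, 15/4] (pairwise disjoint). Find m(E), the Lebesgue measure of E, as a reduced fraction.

For pairwise disjoint intervals, m(union_i I_i) = sum_i m(I_i),
and m is invariant under swapping open/closed endpoints (single points have measure 0).
So m(E) = sum_i (b_i - a_i).
  I_1 has length 1/2 - (-1/2) = 1.
  I_2 has length 15/4 - 3/4 = 3.
Summing:
  m(E) = 1 + 3 = 4.

4


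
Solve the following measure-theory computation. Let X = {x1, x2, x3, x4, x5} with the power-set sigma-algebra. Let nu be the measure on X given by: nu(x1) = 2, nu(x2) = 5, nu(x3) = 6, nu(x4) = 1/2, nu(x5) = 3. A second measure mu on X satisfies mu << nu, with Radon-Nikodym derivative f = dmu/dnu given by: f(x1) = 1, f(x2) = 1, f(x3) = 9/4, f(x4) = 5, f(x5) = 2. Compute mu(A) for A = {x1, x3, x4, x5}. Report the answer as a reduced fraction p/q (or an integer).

By the defining property of the Radon-Nikodym derivative, for every measurable set A,
  mu(A) = integral_A f dnu.
Since nu is a discrete measure concentrated on the atoms of X, the integral over A reduces to the sum
  mu(A) = sum_{x in A} f(x) * nu({x}).
Computing each term:
  x1: f(x1) * nu(x1) = 1 * 2 = 2.
  x3: f(x3) * nu(x3) = 9/4 * 6 = 27/2.
  x4: f(x4) * nu(x4) = 5 * 1/2 = 5/2.
  x5: f(x5) * nu(x5) = 2 * 3 = 6.
Summing: mu(A) = 2 + 27/2 + 5/2 + 6 = 24.

24


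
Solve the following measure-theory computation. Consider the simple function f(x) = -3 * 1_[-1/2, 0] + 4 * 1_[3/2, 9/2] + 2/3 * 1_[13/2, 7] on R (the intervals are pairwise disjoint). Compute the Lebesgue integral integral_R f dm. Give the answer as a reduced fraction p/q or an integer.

For a simple function f = sum_i c_i * 1_{A_i} with disjoint A_i,
  integral f dm = sum_i c_i * m(A_i).
Lengths of the A_i:
  m(A_1) = 0 - (-1/2) = 1/2.
  m(A_2) = 9/2 - 3/2 = 3.
  m(A_3) = 7 - 13/2 = 1/2.
Contributions c_i * m(A_i):
  (-3) * (1/2) = -3/2.
  (4) * (3) = 12.
  (2/3) * (1/2) = 1/3.
Total: -3/2 + 12 + 1/3 = 65/6.

65/6


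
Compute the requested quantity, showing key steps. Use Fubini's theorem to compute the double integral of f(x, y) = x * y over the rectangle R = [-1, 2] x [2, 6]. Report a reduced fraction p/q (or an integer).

f(x, y) is a tensor product of a function of x and a function of y, and both factors are bounded continuous (hence Lebesgue integrable) on the rectangle, so Fubini's theorem applies:
  integral_R f d(m x m) = (integral_a1^b1 x dx) * (integral_a2^b2 y dy).
Inner integral in x: integral_{-1}^{2} x dx = (2^2 - (-1)^2)/2
  = 3/2.
Inner integral in y: integral_{2}^{6} y dy = (6^2 - 2^2)/2
  = 16.
Product: (3/2) * (16) = 24.

24


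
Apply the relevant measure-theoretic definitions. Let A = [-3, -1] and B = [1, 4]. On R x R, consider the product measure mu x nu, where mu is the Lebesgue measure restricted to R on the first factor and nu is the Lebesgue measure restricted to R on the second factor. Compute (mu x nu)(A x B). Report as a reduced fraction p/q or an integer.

For a measurable rectangle A x B, the product measure satisfies
  (mu x nu)(A x B) = mu(A) * nu(B).
  mu(A) = 2.
  nu(B) = 3.
  (mu x nu)(A x B) = 2 * 3 = 6.

6


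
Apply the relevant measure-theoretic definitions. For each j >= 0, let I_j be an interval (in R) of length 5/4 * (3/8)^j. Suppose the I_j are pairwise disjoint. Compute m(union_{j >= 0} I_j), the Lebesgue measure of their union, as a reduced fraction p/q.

By countable additivity of the Lebesgue measure on pairwise disjoint measurable sets,
  m(union_{j >= 0} I_j) = sum_{j >= 0} m(I_j) = sum_{j >= 0} a * r^j,
  with a = 5/4 and r = 3/8.
Since 0 < r = 3/8 < 1, the geometric series converges:
  sum_{j >= 0} a * r^j = a / (1 - r).
  = 5/4 / (1 - 3/8)
  = 5/4 / (5/8)
  = 2.

2


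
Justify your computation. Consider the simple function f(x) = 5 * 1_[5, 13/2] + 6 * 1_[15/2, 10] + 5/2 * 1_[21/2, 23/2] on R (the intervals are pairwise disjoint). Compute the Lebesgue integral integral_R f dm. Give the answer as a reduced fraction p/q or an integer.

For a simple function f = sum_i c_i * 1_{A_i} with disjoint A_i,
  integral f dm = sum_i c_i * m(A_i).
Lengths of the A_i:
  m(A_1) = 13/2 - 5 = 3/2.
  m(A_2) = 10 - 15/2 = 5/2.
  m(A_3) = 23/2 - 21/2 = 1.
Contributions c_i * m(A_i):
  (5) * (3/2) = 15/2.
  (6) * (5/2) = 15.
  (5/2) * (1) = 5/2.
Total: 15/2 + 15 + 5/2 = 25.

25


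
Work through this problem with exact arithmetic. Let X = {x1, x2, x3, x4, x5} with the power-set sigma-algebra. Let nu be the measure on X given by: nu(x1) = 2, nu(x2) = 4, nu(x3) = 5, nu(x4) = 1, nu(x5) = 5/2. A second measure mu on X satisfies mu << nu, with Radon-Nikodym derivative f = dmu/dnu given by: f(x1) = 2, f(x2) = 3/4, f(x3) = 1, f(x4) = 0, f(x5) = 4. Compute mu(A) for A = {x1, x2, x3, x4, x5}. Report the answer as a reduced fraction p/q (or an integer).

By the defining property of the Radon-Nikodym derivative, for every measurable set A,
  mu(A) = integral_A f dnu.
Since nu is a discrete measure concentrated on the atoms of X, the integral over A reduces to the sum
  mu(A) = sum_{x in A} f(x) * nu({x}).
Computing each term:
  x1: f(x1) * nu(x1) = 2 * 2 = 4.
  x2: f(x2) * nu(x2) = 3/4 * 4 = 3.
  x3: f(x3) * nu(x3) = 1 * 5 = 5.
  x4: f(x4) * nu(x4) = 0 * 1 = 0.
  x5: f(x5) * nu(x5) = 4 * 5/2 = 10.
Summing: mu(A) = 4 + 3 + 5 + 0 + 10 = 22.

22


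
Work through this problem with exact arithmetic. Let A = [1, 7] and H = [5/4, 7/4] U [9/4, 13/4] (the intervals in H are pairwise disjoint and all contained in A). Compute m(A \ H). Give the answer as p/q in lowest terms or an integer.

The ambient interval has length m(A) = 7 - 1 = 6.
Since the holes are disjoint and sit inside A, by finite additivity
  m(H) = sum_i (b_i - a_i), and m(A \ H) = m(A) - m(H).
Computing the hole measures:
  m(H_1) = 7/4 - 5/4 = 1/2.
  m(H_2) = 13/4 - 9/4 = 1.
Summed: m(H) = 1/2 + 1 = 3/2.
So m(A \ H) = 6 - 3/2 = 9/2.

9/2


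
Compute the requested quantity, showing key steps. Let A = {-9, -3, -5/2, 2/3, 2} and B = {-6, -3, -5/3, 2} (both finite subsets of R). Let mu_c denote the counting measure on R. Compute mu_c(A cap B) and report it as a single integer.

Counting measure on a finite set equals cardinality. mu_c(A cap B) = |A cap B| (elements appearing in both).
Enumerating the elements of A that also lie in B gives 2 element(s).
So mu_c(A cap B) = 2.

2


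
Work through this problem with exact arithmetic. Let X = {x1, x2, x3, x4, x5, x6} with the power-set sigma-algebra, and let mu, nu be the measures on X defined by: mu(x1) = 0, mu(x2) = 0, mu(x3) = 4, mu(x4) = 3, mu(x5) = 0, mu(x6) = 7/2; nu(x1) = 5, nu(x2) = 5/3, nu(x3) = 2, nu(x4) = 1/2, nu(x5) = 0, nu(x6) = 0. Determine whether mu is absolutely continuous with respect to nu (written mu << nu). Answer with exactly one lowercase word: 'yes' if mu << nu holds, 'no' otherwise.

mu << nu means: every nu-null measurable set is also mu-null; equivalently, for every atom x, if nu({x}) = 0 then mu({x}) = 0.
Checking each atom:
  x1: nu = 5 > 0 -> no constraint.
  x2: nu = 5/3 > 0 -> no constraint.
  x3: nu = 2 > 0 -> no constraint.
  x4: nu = 1/2 > 0 -> no constraint.
  x5: nu = 0, mu = 0 -> consistent with mu << nu.
  x6: nu = 0, mu = 7/2 > 0 -> violates mu << nu.
The atom(s) x6 violate the condition (nu = 0 but mu > 0). Therefore mu is NOT absolutely continuous w.r.t. nu.

no


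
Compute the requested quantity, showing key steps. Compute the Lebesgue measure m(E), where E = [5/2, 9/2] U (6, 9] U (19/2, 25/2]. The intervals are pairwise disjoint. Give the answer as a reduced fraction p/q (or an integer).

For pairwise disjoint intervals, m(union_i I_i) = sum_i m(I_i),
and m is invariant under swapping open/closed endpoints (single points have measure 0).
So m(E) = sum_i (b_i - a_i).
  I_1 has length 9/2 - 5/2 = 2.
  I_2 has length 9 - 6 = 3.
  I_3 has length 25/2 - 19/2 = 3.
Summing:
  m(E) = 2 + 3 + 3 = 8.

8


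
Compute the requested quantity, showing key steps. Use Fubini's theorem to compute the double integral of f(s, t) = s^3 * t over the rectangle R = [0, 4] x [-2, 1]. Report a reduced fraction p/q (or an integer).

f(s, t) is a tensor product of a function of s and a function of t, and both factors are bounded continuous (hence Lebesgue integrable) on the rectangle, so Fubini's theorem applies:
  integral_R f d(m x m) = (integral_a1^b1 s^3 ds) * (integral_a2^b2 t dt).
Inner integral in s: integral_{0}^{4} s^3 ds = (4^4 - 0^4)/4
  = 64.
Inner integral in t: integral_{-2}^{1} t dt = (1^2 - (-2)^2)/2
  = -3/2.
Product: (64) * (-3/2) = -96.

-96


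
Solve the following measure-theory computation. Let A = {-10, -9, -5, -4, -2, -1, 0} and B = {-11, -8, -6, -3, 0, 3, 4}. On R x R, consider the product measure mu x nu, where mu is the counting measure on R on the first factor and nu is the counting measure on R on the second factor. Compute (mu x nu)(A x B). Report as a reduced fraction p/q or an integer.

For a measurable rectangle A x B, the product measure satisfies
  (mu x nu)(A x B) = mu(A) * nu(B).
  mu(A) = 7.
  nu(B) = 7.
  (mu x nu)(A x B) = 7 * 7 = 49.

49


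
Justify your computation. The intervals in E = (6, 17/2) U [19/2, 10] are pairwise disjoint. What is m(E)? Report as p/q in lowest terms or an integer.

For pairwise disjoint intervals, m(union_i I_i) = sum_i m(I_i),
and m is invariant under swapping open/closed endpoints (single points have measure 0).
So m(E) = sum_i (b_i - a_i).
  I_1 has length 17/2 - 6 = 5/2.
  I_2 has length 10 - 19/2 = 1/2.
Summing:
  m(E) = 5/2 + 1/2 = 3.

3


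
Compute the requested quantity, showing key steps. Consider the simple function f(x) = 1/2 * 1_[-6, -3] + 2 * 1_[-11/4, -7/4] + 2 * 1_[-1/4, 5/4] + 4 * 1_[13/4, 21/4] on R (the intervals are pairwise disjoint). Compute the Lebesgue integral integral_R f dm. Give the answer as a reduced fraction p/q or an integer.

For a simple function f = sum_i c_i * 1_{A_i} with disjoint A_i,
  integral f dm = sum_i c_i * m(A_i).
Lengths of the A_i:
  m(A_1) = -3 - (-6) = 3.
  m(A_2) = -7/4 - (-11/4) = 1.
  m(A_3) = 5/4 - (-1/4) = 3/2.
  m(A_4) = 21/4 - 13/4 = 2.
Contributions c_i * m(A_i):
  (1/2) * (3) = 3/2.
  (2) * (1) = 2.
  (2) * (3/2) = 3.
  (4) * (2) = 8.
Total: 3/2 + 2 + 3 + 8 = 29/2.

29/2


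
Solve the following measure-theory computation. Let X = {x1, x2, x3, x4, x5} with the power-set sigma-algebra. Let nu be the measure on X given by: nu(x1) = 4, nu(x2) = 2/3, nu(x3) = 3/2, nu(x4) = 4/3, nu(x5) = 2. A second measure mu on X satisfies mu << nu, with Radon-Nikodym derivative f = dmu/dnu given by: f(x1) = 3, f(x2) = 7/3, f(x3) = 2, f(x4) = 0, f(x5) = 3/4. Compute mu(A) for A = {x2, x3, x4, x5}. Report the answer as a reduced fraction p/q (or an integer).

By the defining property of the Radon-Nikodym derivative, for every measurable set A,
  mu(A) = integral_A f dnu.
Since nu is a discrete measure concentrated on the atoms of X, the integral over A reduces to the sum
  mu(A) = sum_{x in A} f(x) * nu({x}).
Computing each term:
  x2: f(x2) * nu(x2) = 7/3 * 2/3 = 14/9.
  x3: f(x3) * nu(x3) = 2 * 3/2 = 3.
  x4: f(x4) * nu(x4) = 0 * 4/3 = 0.
  x5: f(x5) * nu(x5) = 3/4 * 2 = 3/2.
Summing: mu(A) = 14/9 + 3 + 0 + 3/2 = 109/18.

109/18


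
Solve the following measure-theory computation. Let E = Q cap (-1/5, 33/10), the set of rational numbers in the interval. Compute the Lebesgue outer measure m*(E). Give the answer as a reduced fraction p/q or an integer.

E = Q cap (-1/5, 33/10) is a subset of Q, which is countable. Enumerate Q = {q_1, q_2, ...}; for any eps > 0, cover q_k by the open interval (q_k - eps/2^(k+1), q_k + eps/2^(k+1)), of length eps/2^k. The total cover length is sum_{k>=1} eps/2^k = eps. Hence m*(E) <= m*(Q) <= eps for every eps > 0, and since outer measure is non-negative, m*(E) = 0.

0


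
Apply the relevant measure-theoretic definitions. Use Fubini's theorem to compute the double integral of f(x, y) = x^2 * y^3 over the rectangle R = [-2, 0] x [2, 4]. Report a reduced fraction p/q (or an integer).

f(x, y) is a tensor product of a function of x and a function of y, and both factors are bounded continuous (hence Lebesgue integrable) on the rectangle, so Fubini's theorem applies:
  integral_R f d(m x m) = (integral_a1^b1 x^2 dx) * (integral_a2^b2 y^3 dy).
Inner integral in x: integral_{-2}^{0} x^2 dx = (0^3 - (-2)^3)/3
  = 8/3.
Inner integral in y: integral_{2}^{4} y^3 dy = (4^4 - 2^4)/4
  = 60.
Product: (8/3) * (60) = 160.

160


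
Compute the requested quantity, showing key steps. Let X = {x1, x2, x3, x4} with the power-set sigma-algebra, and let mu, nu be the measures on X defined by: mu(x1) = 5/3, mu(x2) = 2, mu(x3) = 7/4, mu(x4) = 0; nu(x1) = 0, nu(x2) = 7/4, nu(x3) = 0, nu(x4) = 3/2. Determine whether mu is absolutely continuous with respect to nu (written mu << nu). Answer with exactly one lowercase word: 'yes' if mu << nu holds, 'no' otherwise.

mu << nu means: every nu-null measurable set is also mu-null; equivalently, for every atom x, if nu({x}) = 0 then mu({x}) = 0.
Checking each atom:
  x1: nu = 0, mu = 5/3 > 0 -> violates mu << nu.
  x2: nu = 7/4 > 0 -> no constraint.
  x3: nu = 0, mu = 7/4 > 0 -> violates mu << nu.
  x4: nu = 3/2 > 0 -> no constraint.
The atom(s) x1, x3 violate the condition (nu = 0 but mu > 0). Therefore mu is NOT absolutely continuous w.r.t. nu.

no


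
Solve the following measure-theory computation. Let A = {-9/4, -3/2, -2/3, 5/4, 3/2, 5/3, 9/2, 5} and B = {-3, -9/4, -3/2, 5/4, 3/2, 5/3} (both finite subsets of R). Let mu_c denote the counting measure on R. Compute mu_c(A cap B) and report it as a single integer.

Counting measure on a finite set equals cardinality. mu_c(A cap B) = |A cap B| (elements appearing in both).
Enumerating the elements of A that also lie in B gives 5 element(s).
So mu_c(A cap B) = 5.

5


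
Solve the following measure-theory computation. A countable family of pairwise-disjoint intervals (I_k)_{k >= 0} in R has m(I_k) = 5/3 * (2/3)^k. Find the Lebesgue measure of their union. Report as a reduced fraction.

By countable additivity of the Lebesgue measure on pairwise disjoint measurable sets,
  m(union_{k >= 0} I_k) = sum_{k >= 0} m(I_k) = sum_{k >= 0} a * r^k,
  with a = 5/3 and r = 2/3.
Since 0 < r = 2/3 < 1, the geometric series converges:
  sum_{k >= 0} a * r^k = a / (1 - r).
  = 5/3 / (1 - 2/3)
  = 5/3 / (1/3)
  = 5.

5


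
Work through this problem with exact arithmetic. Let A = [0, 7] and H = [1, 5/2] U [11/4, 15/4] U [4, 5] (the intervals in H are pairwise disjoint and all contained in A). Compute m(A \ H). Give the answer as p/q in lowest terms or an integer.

The ambient interval has length m(A) = 7 - 0 = 7.
Since the holes are disjoint and sit inside A, by finite additivity
  m(H) = sum_i (b_i - a_i), and m(A \ H) = m(A) - m(H).
Computing the hole measures:
  m(H_1) = 5/2 - 1 = 3/2.
  m(H_2) = 15/4 - 11/4 = 1.
  m(H_3) = 5 - 4 = 1.
Summed: m(H) = 3/2 + 1 + 1 = 7/2.
So m(A \ H) = 7 - 7/2 = 7/2.

7/2


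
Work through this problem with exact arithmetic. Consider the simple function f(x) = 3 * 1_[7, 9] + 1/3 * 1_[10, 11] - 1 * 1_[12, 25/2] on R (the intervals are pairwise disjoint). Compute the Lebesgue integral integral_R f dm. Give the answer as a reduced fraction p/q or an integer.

For a simple function f = sum_i c_i * 1_{A_i} with disjoint A_i,
  integral f dm = sum_i c_i * m(A_i).
Lengths of the A_i:
  m(A_1) = 9 - 7 = 2.
  m(A_2) = 11 - 10 = 1.
  m(A_3) = 25/2 - 12 = 1/2.
Contributions c_i * m(A_i):
  (3) * (2) = 6.
  (1/3) * (1) = 1/3.
  (-1) * (1/2) = -1/2.
Total: 6 + 1/3 - 1/2 = 35/6.

35/6


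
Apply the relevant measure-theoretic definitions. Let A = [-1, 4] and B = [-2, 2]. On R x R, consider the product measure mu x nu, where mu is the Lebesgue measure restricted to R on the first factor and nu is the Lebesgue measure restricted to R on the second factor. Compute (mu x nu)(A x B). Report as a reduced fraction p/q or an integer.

For a measurable rectangle A x B, the product measure satisfies
  (mu x nu)(A x B) = mu(A) * nu(B).
  mu(A) = 5.
  nu(B) = 4.
  (mu x nu)(A x B) = 5 * 4 = 20.

20


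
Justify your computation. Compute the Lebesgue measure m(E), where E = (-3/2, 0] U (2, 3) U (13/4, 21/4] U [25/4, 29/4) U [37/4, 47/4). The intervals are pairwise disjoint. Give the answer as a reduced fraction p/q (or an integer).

For pairwise disjoint intervals, m(union_i I_i) = sum_i m(I_i),
and m is invariant under swapping open/closed endpoints (single points have measure 0).
So m(E) = sum_i (b_i - a_i).
  I_1 has length 0 - (-3/2) = 3/2.
  I_2 has length 3 - 2 = 1.
  I_3 has length 21/4 - 13/4 = 2.
  I_4 has length 29/4 - 25/4 = 1.
  I_5 has length 47/4 - 37/4 = 5/2.
Summing:
  m(E) = 3/2 + 1 + 2 + 1 + 5/2 = 8.

8


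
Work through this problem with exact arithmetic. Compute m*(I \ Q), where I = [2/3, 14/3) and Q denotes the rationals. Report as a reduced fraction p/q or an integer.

The interval I = [2/3, 14/3) has m(I) = 14/3 - 2/3 = 4 (endpoints are measure-zero, so open/closed/half-open agree). Write I = (I cap Q) u (I \ Q). The rationals in I are countable, so m*(I cap Q) = 0 (cover each rational by intervals whose total length is arbitrarily small). By countable subadditivity m*(I) <= m*(I cap Q) + m*(I \ Q), hence m*(I \ Q) >= m(I) = 4. The reverse inequality m*(I \ Q) <= m*(I) = 4 is trivial since (I \ Q) is a subset of I. Therefore m*(I \ Q) = 4.

4


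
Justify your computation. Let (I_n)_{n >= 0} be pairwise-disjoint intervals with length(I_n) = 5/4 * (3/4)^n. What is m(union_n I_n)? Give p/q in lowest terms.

By countable additivity of the Lebesgue measure on pairwise disjoint measurable sets,
  m(union_{n >= 0} I_n) = sum_{n >= 0} m(I_n) = sum_{n >= 0} a * r^n,
  with a = 5/4 and r = 3/4.
Since 0 < r = 3/4 < 1, the geometric series converges:
  sum_{n >= 0} a * r^n = a / (1 - r).
  = 5/4 / (1 - 3/4)
  = 5/4 / (1/4)
  = 5.

5


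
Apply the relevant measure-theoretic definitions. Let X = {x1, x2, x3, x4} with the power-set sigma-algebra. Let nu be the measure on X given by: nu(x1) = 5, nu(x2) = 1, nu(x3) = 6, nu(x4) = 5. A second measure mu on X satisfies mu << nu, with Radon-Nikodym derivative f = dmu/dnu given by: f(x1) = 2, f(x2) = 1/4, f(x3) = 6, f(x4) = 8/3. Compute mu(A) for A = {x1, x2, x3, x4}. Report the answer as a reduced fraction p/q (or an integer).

By the defining property of the Radon-Nikodym derivative, for every measurable set A,
  mu(A) = integral_A f dnu.
Since nu is a discrete measure concentrated on the atoms of X, the integral over A reduces to the sum
  mu(A) = sum_{x in A} f(x) * nu({x}).
Computing each term:
  x1: f(x1) * nu(x1) = 2 * 5 = 10.
  x2: f(x2) * nu(x2) = 1/4 * 1 = 1/4.
  x3: f(x3) * nu(x3) = 6 * 6 = 36.
  x4: f(x4) * nu(x4) = 8/3 * 5 = 40/3.
Summing: mu(A) = 10 + 1/4 + 36 + 40/3 = 715/12.

715/12


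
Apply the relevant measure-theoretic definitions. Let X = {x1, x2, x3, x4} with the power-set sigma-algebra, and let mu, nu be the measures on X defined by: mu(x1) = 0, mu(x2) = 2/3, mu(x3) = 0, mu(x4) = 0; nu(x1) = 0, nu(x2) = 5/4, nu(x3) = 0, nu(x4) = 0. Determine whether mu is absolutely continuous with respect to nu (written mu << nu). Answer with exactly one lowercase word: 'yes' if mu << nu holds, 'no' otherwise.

mu << nu means: every nu-null measurable set is also mu-null; equivalently, for every atom x, if nu({x}) = 0 then mu({x}) = 0.
Checking each atom:
  x1: nu = 0, mu = 0 -> consistent with mu << nu.
  x2: nu = 5/4 > 0 -> no constraint.
  x3: nu = 0, mu = 0 -> consistent with mu << nu.
  x4: nu = 0, mu = 0 -> consistent with mu << nu.
No atom violates the condition. Therefore mu << nu.

yes


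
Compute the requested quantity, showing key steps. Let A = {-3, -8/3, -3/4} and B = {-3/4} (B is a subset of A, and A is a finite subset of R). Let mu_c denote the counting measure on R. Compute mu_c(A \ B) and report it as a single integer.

Counting measure assigns mu_c(E) = |E| (number of elements) when E is finite. For B subset A, A \ B is the set of elements of A not in B, so |A \ B| = |A| - |B|.
|A| = 3, |B| = 1, so mu_c(A \ B) = 3 - 1 = 2.

2


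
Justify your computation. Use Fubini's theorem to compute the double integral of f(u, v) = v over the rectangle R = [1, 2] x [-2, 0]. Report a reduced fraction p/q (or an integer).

f(u, v) is a tensor product of a function of u and a function of v, and both factors are bounded continuous (hence Lebesgue integrable) on the rectangle, so Fubini's theorem applies:
  integral_R f d(m x m) = (integral_a1^b1 1 du) * (integral_a2^b2 v dv).
Inner integral in u: integral_{1}^{2} 1 du = (2^1 - 1^1)/1
  = 1.
Inner integral in v: integral_{-2}^{0} v dv = (0^2 - (-2)^2)/2
  = -2.
Product: (1) * (-2) = -2.

-2


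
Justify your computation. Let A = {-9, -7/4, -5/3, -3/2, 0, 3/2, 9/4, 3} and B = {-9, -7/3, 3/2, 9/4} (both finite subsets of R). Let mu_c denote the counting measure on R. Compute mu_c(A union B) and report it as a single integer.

Counting measure on a finite set equals cardinality. By inclusion-exclusion, |A union B| = |A| + |B| - |A cap B|.
|A| = 8, |B| = 4, |A cap B| = 3.
So mu_c(A union B) = 8 + 4 - 3 = 9.

9


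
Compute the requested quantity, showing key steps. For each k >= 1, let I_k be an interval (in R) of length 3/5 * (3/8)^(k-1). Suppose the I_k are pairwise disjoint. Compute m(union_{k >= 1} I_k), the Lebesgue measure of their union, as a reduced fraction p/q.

By countable additivity of the Lebesgue measure on pairwise disjoint measurable sets,
  m(union_{k >= 1} I_k) = sum_{k >= 1} m(I_k) = sum_{k >= 1} a * r^(k-1),
  with a = 3/5 and r = 3/8.
Since 0 < r = 3/8 < 1, the geometric series converges:
  sum_{k >= 1} a * r^(k-1) = a / (1 - r).
  = 3/5 / (1 - 3/8)
  = 3/5 / (5/8)
  = 24/25.

24/25


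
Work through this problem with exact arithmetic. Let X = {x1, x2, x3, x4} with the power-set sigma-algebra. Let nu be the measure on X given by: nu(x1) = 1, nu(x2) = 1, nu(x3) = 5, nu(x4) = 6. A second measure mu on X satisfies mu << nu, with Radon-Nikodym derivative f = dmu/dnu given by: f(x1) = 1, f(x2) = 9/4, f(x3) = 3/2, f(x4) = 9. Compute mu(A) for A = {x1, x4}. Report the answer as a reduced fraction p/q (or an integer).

By the defining property of the Radon-Nikodym derivative, for every measurable set A,
  mu(A) = integral_A f dnu.
Since nu is a discrete measure concentrated on the atoms of X, the integral over A reduces to the sum
  mu(A) = sum_{x in A} f(x) * nu({x}).
Computing each term:
  x1: f(x1) * nu(x1) = 1 * 1 = 1.
  x4: f(x4) * nu(x4) = 9 * 6 = 54.
Summing: mu(A) = 1 + 54 = 55.

55


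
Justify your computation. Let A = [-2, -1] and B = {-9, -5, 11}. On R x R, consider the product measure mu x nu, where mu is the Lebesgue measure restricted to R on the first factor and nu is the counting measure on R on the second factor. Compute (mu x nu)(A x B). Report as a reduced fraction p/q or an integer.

For a measurable rectangle A x B, the product measure satisfies
  (mu x nu)(A x B) = mu(A) * nu(B).
  mu(A) = 1.
  nu(B) = 3.
  (mu x nu)(A x B) = 1 * 3 = 3.

3


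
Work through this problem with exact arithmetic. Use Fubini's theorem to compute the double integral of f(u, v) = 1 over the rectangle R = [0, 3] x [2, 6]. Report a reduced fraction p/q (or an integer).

f(u, v) is a tensor product of a function of u and a function of v, and both factors are bounded continuous (hence Lebesgue integrable) on the rectangle, so Fubini's theorem applies:
  integral_R f d(m x m) = (integral_a1^b1 1 du) * (integral_a2^b2 1 dv).
Inner integral in u: integral_{0}^{3} 1 du = (3^1 - 0^1)/1
  = 3.
Inner integral in v: integral_{2}^{6} 1 dv = (6^1 - 2^1)/1
  = 4.
Product: (3) * (4) = 12.

12


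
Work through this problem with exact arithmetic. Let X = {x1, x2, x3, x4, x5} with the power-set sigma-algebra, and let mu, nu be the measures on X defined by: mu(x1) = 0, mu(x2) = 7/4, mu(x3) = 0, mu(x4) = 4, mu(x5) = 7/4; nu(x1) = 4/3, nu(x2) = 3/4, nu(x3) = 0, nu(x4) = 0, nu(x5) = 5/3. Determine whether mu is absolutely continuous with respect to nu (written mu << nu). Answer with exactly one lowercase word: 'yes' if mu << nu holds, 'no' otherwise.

mu << nu means: every nu-null measurable set is also mu-null; equivalently, for every atom x, if nu({x}) = 0 then mu({x}) = 0.
Checking each atom:
  x1: nu = 4/3 > 0 -> no constraint.
  x2: nu = 3/4 > 0 -> no constraint.
  x3: nu = 0, mu = 0 -> consistent with mu << nu.
  x4: nu = 0, mu = 4 > 0 -> violates mu << nu.
  x5: nu = 5/3 > 0 -> no constraint.
The atom(s) x4 violate the condition (nu = 0 but mu > 0). Therefore mu is NOT absolutely continuous w.r.t. nu.

no


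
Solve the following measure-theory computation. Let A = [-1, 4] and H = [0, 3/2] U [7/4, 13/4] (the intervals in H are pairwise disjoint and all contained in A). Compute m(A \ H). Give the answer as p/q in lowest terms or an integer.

The ambient interval has length m(A) = 4 - (-1) = 5.
Since the holes are disjoint and sit inside A, by finite additivity
  m(H) = sum_i (b_i - a_i), and m(A \ H) = m(A) - m(H).
Computing the hole measures:
  m(H_1) = 3/2 - 0 = 3/2.
  m(H_2) = 13/4 - 7/4 = 3/2.
Summed: m(H) = 3/2 + 3/2 = 3.
So m(A \ H) = 5 - 3 = 2.

2


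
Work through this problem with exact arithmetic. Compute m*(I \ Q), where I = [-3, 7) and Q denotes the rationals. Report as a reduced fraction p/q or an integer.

The interval I = [-3, 7) has m(I) = 7 - (-3) = 10 (endpoints are measure-zero, so open/closed/half-open agree). Write I = (I cap Q) u (I \ Q). The rationals in I are countable, so m*(I cap Q) = 0 (cover each rational by intervals whose total length is arbitrarily small). By countable subadditivity m*(I) <= m*(I cap Q) + m*(I \ Q), hence m*(I \ Q) >= m(I) = 10. The reverse inequality m*(I \ Q) <= m*(I) = 10 is trivial since (I \ Q) is a subset of I. Therefore m*(I \ Q) = 10.

10


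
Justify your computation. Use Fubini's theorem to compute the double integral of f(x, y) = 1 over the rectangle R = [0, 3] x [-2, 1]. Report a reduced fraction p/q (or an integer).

f(x, y) is a tensor product of a function of x and a function of y, and both factors are bounded continuous (hence Lebesgue integrable) on the rectangle, so Fubini's theorem applies:
  integral_R f d(m x m) = (integral_a1^b1 1 dx) * (integral_a2^b2 1 dy).
Inner integral in x: integral_{0}^{3} 1 dx = (3^1 - 0^1)/1
  = 3.
Inner integral in y: integral_{-2}^{1} 1 dy = (1^1 - (-2)^1)/1
  = 3.
Product: (3) * (3) = 9.

9


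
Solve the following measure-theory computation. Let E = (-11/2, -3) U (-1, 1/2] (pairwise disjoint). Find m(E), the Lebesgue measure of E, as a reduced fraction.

For pairwise disjoint intervals, m(union_i I_i) = sum_i m(I_i),
and m is invariant under swapping open/closed endpoints (single points have measure 0).
So m(E) = sum_i (b_i - a_i).
  I_1 has length -3 - (-11/2) = 5/2.
  I_2 has length 1/2 - (-1) = 3/2.
Summing:
  m(E) = 5/2 + 3/2 = 4.

4


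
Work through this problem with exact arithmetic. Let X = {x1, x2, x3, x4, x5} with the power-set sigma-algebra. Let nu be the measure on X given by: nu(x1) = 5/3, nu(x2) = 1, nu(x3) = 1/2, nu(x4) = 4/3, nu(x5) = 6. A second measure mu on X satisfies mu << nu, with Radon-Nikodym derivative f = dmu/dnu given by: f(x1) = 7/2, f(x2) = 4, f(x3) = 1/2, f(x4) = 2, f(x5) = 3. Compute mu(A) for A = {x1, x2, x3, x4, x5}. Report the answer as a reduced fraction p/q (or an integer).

By the defining property of the Radon-Nikodym derivative, for every measurable set A,
  mu(A) = integral_A f dnu.
Since nu is a discrete measure concentrated on the atoms of X, the integral over A reduces to the sum
  mu(A) = sum_{x in A} f(x) * nu({x}).
Computing each term:
  x1: f(x1) * nu(x1) = 7/2 * 5/3 = 35/6.
  x2: f(x2) * nu(x2) = 4 * 1 = 4.
  x3: f(x3) * nu(x3) = 1/2 * 1/2 = 1/4.
  x4: f(x4) * nu(x4) = 2 * 4/3 = 8/3.
  x5: f(x5) * nu(x5) = 3 * 6 = 18.
Summing: mu(A) = 35/6 + 4 + 1/4 + 8/3 + 18 = 123/4.

123/4
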